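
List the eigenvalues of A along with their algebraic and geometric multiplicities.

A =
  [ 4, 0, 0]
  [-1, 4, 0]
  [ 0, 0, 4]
λ = 4: alg = 3, geom = 2

Step 1 — factor the characteristic polynomial to read off the algebraic multiplicities:
  χ_A(x) = (x - 4)^3

Step 2 — compute geometric multiplicities via the rank-nullity identity g(λ) = n − rank(A − λI):
  rank(A − (4)·I) = 1, so dim ker(A − (4)·I) = n − 1 = 2

Summary:
  λ = 4: algebraic multiplicity = 3, geometric multiplicity = 2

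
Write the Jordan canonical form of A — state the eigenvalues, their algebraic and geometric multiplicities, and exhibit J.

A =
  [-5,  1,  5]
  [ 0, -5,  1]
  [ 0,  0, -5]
J_3(-5)

The characteristic polynomial is
  det(x·I − A) = x^3 + 15*x^2 + 75*x + 125 = (x + 5)^3

Eigenvalues and multiplicities (the geometric multiplicity of λ is n − rank(A − λI), which equals the number of Jordan blocks for λ):
  λ = -5: algebraic multiplicity = 3, geometric multiplicity = 1

Determining the block sizes for each eigenvalue:
  λ = -5: one block (gm = 1), so the single block has size am = 3 → block sizes [3]

Assembling the blocks gives a Jordan form
J =
  [-5,  1,  0]
  [ 0, -5,  1]
  [ 0,  0, -5]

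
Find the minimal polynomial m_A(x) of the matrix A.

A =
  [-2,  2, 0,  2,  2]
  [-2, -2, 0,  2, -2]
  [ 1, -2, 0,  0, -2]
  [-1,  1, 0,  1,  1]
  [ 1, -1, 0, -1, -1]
x^4 + 4*x^3 + 4*x^2

The characteristic polynomial is χ_A(x) = x^3*(x + 2)^2, so the eigenvalues are known. The minimal polynomial is
  m_A(x) = Π_λ (x − λ)^{k_λ}
where k_λ is the size of the *largest* Jordan block for λ (equivalently, the smallest k with (A − λI)^k v = 0 for every generalised eigenvector v of λ).

  λ = -2: largest Jordan block has size 2, contributing (x + 2)^2
  λ = 0: largest Jordan block has size 2, contributing (x − 0)^2

So m_A(x) = x^2*(x + 2)^2 = x^4 + 4*x^3 + 4*x^2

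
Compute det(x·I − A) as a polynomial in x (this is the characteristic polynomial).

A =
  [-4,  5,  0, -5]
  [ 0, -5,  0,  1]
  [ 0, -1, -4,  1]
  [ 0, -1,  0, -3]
x^4 + 16*x^3 + 96*x^2 + 256*x + 256

Expanding det(x·I − A) (e.g. by cofactor expansion or by noting that A is similar to its Jordan form J, which has the same characteristic polynomial as A) gives
  χ_A(x) = x^4 + 16*x^3 + 96*x^2 + 256*x + 256
which factors as (x + 4)^4. The eigenvalues (with algebraic multiplicities) are λ = -4 with multiplicity 4.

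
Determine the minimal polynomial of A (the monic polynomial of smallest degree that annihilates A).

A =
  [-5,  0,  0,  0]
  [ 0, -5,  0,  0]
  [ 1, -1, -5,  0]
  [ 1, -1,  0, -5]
x^2 + 10*x + 25

The characteristic polynomial is χ_A(x) = (x + 5)^4, so the eigenvalues are known. The minimal polynomial is
  m_A(x) = Π_λ (x − λ)^{k_λ}
where k_λ is the size of the *largest* Jordan block for λ (equivalently, the smallest k with (A − λI)^k v = 0 for every generalised eigenvector v of λ).

  λ = -5: largest Jordan block has size 2, contributing (x + 5)^2

So m_A(x) = (x + 5)^2 = x^2 + 10*x + 25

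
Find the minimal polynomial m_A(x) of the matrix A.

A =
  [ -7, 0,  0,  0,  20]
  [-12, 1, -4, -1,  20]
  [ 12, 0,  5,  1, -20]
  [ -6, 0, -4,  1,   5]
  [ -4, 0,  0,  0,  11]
x^4 - 10*x^3 + 36*x^2 - 54*x + 27

The characteristic polynomial is χ_A(x) = (x - 3)^3*(x - 1)^2, so the eigenvalues are known. The minimal polynomial is
  m_A(x) = Π_λ (x − λ)^{k_λ}
where k_λ is the size of the *largest* Jordan block for λ (equivalently, the smallest k with (A − λI)^k v = 0 for every generalised eigenvector v of λ).

  λ = 1: largest Jordan block has size 1, contributing (x − 1)
  λ = 3: largest Jordan block has size 3, contributing (x − 3)^3

So m_A(x) = (x - 3)^3*(x - 1) = x^4 - 10*x^3 + 36*x^2 - 54*x + 27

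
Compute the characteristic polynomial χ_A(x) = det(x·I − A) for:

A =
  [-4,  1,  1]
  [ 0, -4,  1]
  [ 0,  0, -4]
x^3 + 12*x^2 + 48*x + 64

Expanding det(x·I − A) (e.g. by cofactor expansion or by noting that A is similar to its Jordan form J, which has the same characteristic polynomial as A) gives
  χ_A(x) = x^3 + 12*x^2 + 48*x + 64
which factors as (x + 4)^3. The eigenvalues (with algebraic multiplicities) are λ = -4 with multiplicity 3.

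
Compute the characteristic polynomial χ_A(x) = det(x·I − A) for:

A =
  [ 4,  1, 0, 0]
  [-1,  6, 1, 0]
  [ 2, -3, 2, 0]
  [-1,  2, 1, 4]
x^4 - 16*x^3 + 96*x^2 - 256*x + 256

Expanding det(x·I − A) (e.g. by cofactor expansion or by noting that A is similar to its Jordan form J, which has the same characteristic polynomial as A) gives
  χ_A(x) = x^4 - 16*x^3 + 96*x^2 - 256*x + 256
which factors as (x - 4)^4. The eigenvalues (with algebraic multiplicities) are λ = 4 with multiplicity 4.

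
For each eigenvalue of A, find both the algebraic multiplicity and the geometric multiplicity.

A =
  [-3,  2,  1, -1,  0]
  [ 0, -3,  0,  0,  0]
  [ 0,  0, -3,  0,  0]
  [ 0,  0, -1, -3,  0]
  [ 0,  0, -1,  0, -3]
λ = -3: alg = 5, geom = 3

Step 1 — factor the characteristic polynomial to read off the algebraic multiplicities:
  χ_A(x) = (x + 3)^5

Step 2 — compute geometric multiplicities via the rank-nullity identity g(λ) = n − rank(A − λI):
  rank(A − (-3)·I) = 2, so dim ker(A − (-3)·I) = n − 2 = 3

Summary:
  λ = -3: algebraic multiplicity = 5, geometric multiplicity = 3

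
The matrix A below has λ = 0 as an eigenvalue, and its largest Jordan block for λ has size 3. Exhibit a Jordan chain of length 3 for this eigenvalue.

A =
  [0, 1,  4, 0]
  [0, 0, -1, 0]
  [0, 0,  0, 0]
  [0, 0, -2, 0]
A Jordan chain for λ = 0 of length 3:
v_1 = (-1, 0, 0, 0)ᵀ
v_2 = (4, -1, 0, -2)ᵀ
v_3 = (0, 0, 1, 0)ᵀ

Let N = A − (0)·I. We want v_3 with N^3 v_3 = 0 but N^2 v_3 ≠ 0; then v_{j-1} := N · v_j for j = 3, …, 2.

Pick v_3 = (0, 0, 1, 0)ᵀ.
Then v_2 = N · v_3 = (4, -1, 0, -2)ᵀ.
Then v_1 = N · v_2 = (-1, 0, 0, 0)ᵀ.

Sanity check: (A − (0)·I) v_1 = (0, 0, 0, 0)ᵀ = 0. ✓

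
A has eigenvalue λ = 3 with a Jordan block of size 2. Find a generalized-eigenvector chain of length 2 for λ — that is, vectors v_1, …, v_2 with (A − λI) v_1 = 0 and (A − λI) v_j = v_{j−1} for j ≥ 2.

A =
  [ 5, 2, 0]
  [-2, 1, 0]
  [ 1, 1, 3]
A Jordan chain for λ = 3 of length 2:
v_1 = (2, -2, 1)ᵀ
v_2 = (1, 0, 0)ᵀ

Let N = A − (3)·I. We want v_2 with N^2 v_2 = 0 but N^1 v_2 ≠ 0; then v_{j-1} := N · v_j for j = 2, …, 2.

Pick v_2 = (1, 0, 0)ᵀ.
Then v_1 = N · v_2 = (2, -2, 1)ᵀ.

Sanity check: (A − (3)·I) v_1 = (0, 0, 0)ᵀ = 0. ✓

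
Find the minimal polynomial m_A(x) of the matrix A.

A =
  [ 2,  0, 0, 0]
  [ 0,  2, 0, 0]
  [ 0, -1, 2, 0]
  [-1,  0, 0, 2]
x^2 - 4*x + 4

The characteristic polynomial is χ_A(x) = (x - 2)^4, so the eigenvalues are known. The minimal polynomial is
  m_A(x) = Π_λ (x − λ)^{k_λ}
where k_λ is the size of the *largest* Jordan block for λ (equivalently, the smallest k with (A − λI)^k v = 0 for every generalised eigenvector v of λ).

  λ = 2: largest Jordan block has size 2, contributing (x − 2)^2

So m_A(x) = (x - 2)^2 = x^2 - 4*x + 4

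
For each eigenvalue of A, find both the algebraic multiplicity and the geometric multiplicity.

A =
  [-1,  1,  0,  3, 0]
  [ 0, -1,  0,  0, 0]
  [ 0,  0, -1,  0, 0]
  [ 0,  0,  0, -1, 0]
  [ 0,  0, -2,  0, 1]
λ = -1: alg = 4, geom = 3; λ = 1: alg = 1, geom = 1

Step 1 — factor the characteristic polynomial to read off the algebraic multiplicities:
  χ_A(x) = (x - 1)*(x + 1)^4

Step 2 — compute geometric multiplicities via the rank-nullity identity g(λ) = n − rank(A − λI):
  rank(A − (-1)·I) = 2, so dim ker(A − (-1)·I) = n − 2 = 3
  rank(A − (1)·I) = 4, so dim ker(A − (1)·I) = n − 4 = 1

Summary:
  λ = -1: algebraic multiplicity = 4, geometric multiplicity = 3
  λ = 1: algebraic multiplicity = 1, geometric multiplicity = 1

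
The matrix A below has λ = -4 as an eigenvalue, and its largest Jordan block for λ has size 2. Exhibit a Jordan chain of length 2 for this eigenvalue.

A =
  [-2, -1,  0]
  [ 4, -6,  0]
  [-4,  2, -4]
A Jordan chain for λ = -4 of length 2:
v_1 = (2, 4, -4)ᵀ
v_2 = (1, 0, 0)ᵀ

Let N = A − (-4)·I. We want v_2 with N^2 v_2 = 0 but N^1 v_2 ≠ 0; then v_{j-1} := N · v_j for j = 2, …, 2.

Pick v_2 = (1, 0, 0)ᵀ.
Then v_1 = N · v_2 = (2, 4, -4)ᵀ.

Sanity check: (A − (-4)·I) v_1 = (0, 0, 0)ᵀ = 0. ✓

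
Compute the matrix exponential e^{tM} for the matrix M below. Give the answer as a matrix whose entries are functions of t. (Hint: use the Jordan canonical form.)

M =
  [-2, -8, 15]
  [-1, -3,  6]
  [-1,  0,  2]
e^{tM} =
  [-3*t^2*exp(-t) - t*exp(-t) + exp(-t), 12*t^2*exp(-t) - 8*t*exp(-t), -9*t^2*exp(-t) + 15*t*exp(-t)]
  [-3*t^2*exp(-t)/2 - t*exp(-t), 6*t^2*exp(-t) - 2*t*exp(-t) + exp(-t), -9*t^2*exp(-t)/2 + 6*t*exp(-t)]
  [-t^2*exp(-t) - t*exp(-t), 4*t^2*exp(-t), -3*t^2*exp(-t) + 3*t*exp(-t) + exp(-t)]

Strategy: write M = P · J · P⁻¹ where J is a Jordan canonical form, so e^{tM} = P · e^{tJ} · P⁻¹, and e^{tJ} can be computed block-by-block.

M has Jordan form
J =
  [-1,  1,  0]
  [ 0, -1,  1]
  [ 0,  0, -1]
(up to reordering of blocks).

Per-block formulas:
  For a 3×3 Jordan block J_3(-1): exp(t · J_3(-1)) = e^(-1t)·(I + t·N + (t^2/2)·N^2), where N is the 3×3 nilpotent shift.

After assembling e^{tJ} and conjugating by P, we get:

e^{tM} =
  [-3*t^2*exp(-t) - t*exp(-t) + exp(-t), 12*t^2*exp(-t) - 8*t*exp(-t), -9*t^2*exp(-t) + 15*t*exp(-t)]
  [-3*t^2*exp(-t)/2 - t*exp(-t), 6*t^2*exp(-t) - 2*t*exp(-t) + exp(-t), -9*t^2*exp(-t)/2 + 6*t*exp(-t)]
  [-t^2*exp(-t) - t*exp(-t), 4*t^2*exp(-t), -3*t^2*exp(-t) + 3*t*exp(-t) + exp(-t)]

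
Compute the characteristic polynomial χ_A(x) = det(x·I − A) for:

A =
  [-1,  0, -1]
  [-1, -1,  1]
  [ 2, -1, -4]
x^3 + 6*x^2 + 12*x + 8

Expanding det(x·I − A) (e.g. by cofactor expansion or by noting that A is similar to its Jordan form J, which has the same characteristic polynomial as A) gives
  χ_A(x) = x^3 + 6*x^2 + 12*x + 8
which factors as (x + 2)^3. The eigenvalues (with algebraic multiplicities) are λ = -2 with multiplicity 3.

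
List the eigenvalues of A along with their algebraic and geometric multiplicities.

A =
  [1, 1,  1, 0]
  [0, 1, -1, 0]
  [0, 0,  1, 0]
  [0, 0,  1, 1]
λ = 1: alg = 4, geom = 2

Step 1 — factor the characteristic polynomial to read off the algebraic multiplicities:
  χ_A(x) = (x - 1)^4

Step 2 — compute geometric multiplicities via the rank-nullity identity g(λ) = n − rank(A − λI):
  rank(A − (1)·I) = 2, so dim ker(A − (1)·I) = n − 2 = 2

Summary:
  λ = 1: algebraic multiplicity = 4, geometric multiplicity = 2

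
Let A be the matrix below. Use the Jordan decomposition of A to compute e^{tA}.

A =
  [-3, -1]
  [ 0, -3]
e^{tA} =
  [exp(-3*t), -t*exp(-3*t)]
  [0, exp(-3*t)]

Strategy: write A = P · J · P⁻¹ where J is a Jordan canonical form, so e^{tA} = P · e^{tJ} · P⁻¹, and e^{tJ} can be computed block-by-block.

A has Jordan form
J =
  [-3,  1]
  [ 0, -3]
(up to reordering of blocks).

Per-block formulas:
  For a 2×2 Jordan block J_2(-3): exp(t · J_2(-3)) = e^(-3t)·(I + t·N), where N is the 2×2 nilpotent shift.

After assembling e^{tJ} and conjugating by P, we get:

e^{tA} =
  [exp(-3*t), -t*exp(-3*t)]
  [0, exp(-3*t)]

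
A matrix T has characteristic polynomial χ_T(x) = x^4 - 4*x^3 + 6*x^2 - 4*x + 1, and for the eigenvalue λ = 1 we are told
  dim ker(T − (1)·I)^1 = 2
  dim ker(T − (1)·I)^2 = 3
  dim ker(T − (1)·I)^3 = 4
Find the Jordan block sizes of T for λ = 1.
Block sizes for λ = 1: [3, 1]

From the dimensions of kernels of powers, the number of Jordan blocks of size at least j is d_j − d_{j−1} where d_j = dim ker(N^j) (with d_0 = 0). Computing the differences gives [2, 1, 1].
The number of blocks of size exactly k is (#blocks of size ≥ k) − (#blocks of size ≥ k + 1), so the partition is: 1 block(s) of size 1, 1 block(s) of size 3.
In nonincreasing order the block sizes are [3, 1].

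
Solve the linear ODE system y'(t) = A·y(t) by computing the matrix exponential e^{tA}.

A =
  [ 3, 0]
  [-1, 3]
e^{tA} =
  [exp(3*t), 0]
  [-t*exp(3*t), exp(3*t)]

Strategy: write A = P · J · P⁻¹ where J is a Jordan canonical form, so e^{tA} = P · e^{tJ} · P⁻¹, and e^{tJ} can be computed block-by-block.

A has Jordan form
J =
  [3, 1]
  [0, 3]
(up to reordering of blocks).

Per-block formulas:
  For a 2×2 Jordan block J_2(3): exp(t · J_2(3)) = e^(3t)·(I + t·N), where N is the 2×2 nilpotent shift.

After assembling e^{tJ} and conjugating by P, we get:

e^{tA} =
  [exp(3*t), 0]
  [-t*exp(3*t), exp(3*t)]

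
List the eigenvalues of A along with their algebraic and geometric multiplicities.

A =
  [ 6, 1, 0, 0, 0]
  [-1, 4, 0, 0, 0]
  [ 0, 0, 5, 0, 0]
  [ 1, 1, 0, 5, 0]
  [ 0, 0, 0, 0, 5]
λ = 5: alg = 5, geom = 4

Step 1 — factor the characteristic polynomial to read off the algebraic multiplicities:
  χ_A(x) = (x - 5)^5

Step 2 — compute geometric multiplicities via the rank-nullity identity g(λ) = n − rank(A − λI):
  rank(A − (5)·I) = 1, so dim ker(A − (5)·I) = n − 1 = 4

Summary:
  λ = 5: algebraic multiplicity = 5, geometric multiplicity = 4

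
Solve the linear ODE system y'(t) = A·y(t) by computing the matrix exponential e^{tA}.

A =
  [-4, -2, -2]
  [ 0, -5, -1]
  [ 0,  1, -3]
e^{tA} =
  [exp(-4*t), -2*t*exp(-4*t), -2*t*exp(-4*t)]
  [0, -t*exp(-4*t) + exp(-4*t), -t*exp(-4*t)]
  [0, t*exp(-4*t), t*exp(-4*t) + exp(-4*t)]

Strategy: write A = P · J · P⁻¹ where J is a Jordan canonical form, so e^{tA} = P · e^{tJ} · P⁻¹, and e^{tJ} can be computed block-by-block.

A has Jordan form
J =
  [-4,  1,  0]
  [ 0, -4,  0]
  [ 0,  0, -4]
(up to reordering of blocks).

Per-block formulas:
  For a 2×2 Jordan block J_2(-4): exp(t · J_2(-4)) = e^(-4t)·(I + t·N), where N is the 2×2 nilpotent shift.
  For a 1×1 block at λ = -4: exp(t · [-4]) = [e^(-4t)].

After assembling e^{tJ} and conjugating by P, we get:

e^{tA} =
  [exp(-4*t), -2*t*exp(-4*t), -2*t*exp(-4*t)]
  [0, -t*exp(-4*t) + exp(-4*t), -t*exp(-4*t)]
  [0, t*exp(-4*t), t*exp(-4*t) + exp(-4*t)]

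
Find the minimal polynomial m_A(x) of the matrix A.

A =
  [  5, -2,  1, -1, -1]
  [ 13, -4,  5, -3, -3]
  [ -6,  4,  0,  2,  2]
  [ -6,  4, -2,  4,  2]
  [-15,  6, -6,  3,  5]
x^3 - 6*x^2 + 12*x - 8

The characteristic polynomial is χ_A(x) = (x - 2)^5, so the eigenvalues are known. The minimal polynomial is
  m_A(x) = Π_λ (x − λ)^{k_λ}
where k_λ is the size of the *largest* Jordan block for λ (equivalently, the smallest k with (A − λI)^k v = 0 for every generalised eigenvector v of λ).

  λ = 2: largest Jordan block has size 3, contributing (x − 2)^3

So m_A(x) = (x - 2)^3 = x^3 - 6*x^2 + 12*x - 8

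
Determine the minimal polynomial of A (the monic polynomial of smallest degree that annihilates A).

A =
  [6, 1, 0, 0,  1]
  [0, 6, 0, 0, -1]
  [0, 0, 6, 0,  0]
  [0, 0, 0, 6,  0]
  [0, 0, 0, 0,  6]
x^3 - 18*x^2 + 108*x - 216

The characteristic polynomial is χ_A(x) = (x - 6)^5, so the eigenvalues are known. The minimal polynomial is
  m_A(x) = Π_λ (x − λ)^{k_λ}
where k_λ is the size of the *largest* Jordan block for λ (equivalently, the smallest k with (A − λI)^k v = 0 for every generalised eigenvector v of λ).

  λ = 6: largest Jordan block has size 3, contributing (x − 6)^3

So m_A(x) = (x - 6)^3 = x^3 - 18*x^2 + 108*x - 216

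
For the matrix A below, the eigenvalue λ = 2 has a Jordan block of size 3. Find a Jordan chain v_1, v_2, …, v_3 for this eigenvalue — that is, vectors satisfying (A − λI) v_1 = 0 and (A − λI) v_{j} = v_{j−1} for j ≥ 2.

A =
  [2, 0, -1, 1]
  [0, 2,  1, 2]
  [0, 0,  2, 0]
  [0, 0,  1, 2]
A Jordan chain for λ = 2 of length 3:
v_1 = (1, 2, 0, 0)ᵀ
v_2 = (-1, 1, 0, 1)ᵀ
v_3 = (0, 0, 1, 0)ᵀ

Let N = A − (2)·I. We want v_3 with N^3 v_3 = 0 but N^2 v_3 ≠ 0; then v_{j-1} := N · v_j for j = 3, …, 2.

Pick v_3 = (0, 0, 1, 0)ᵀ.
Then v_2 = N · v_3 = (-1, 1, 0, 1)ᵀ.
Then v_1 = N · v_2 = (1, 2, 0, 0)ᵀ.

Sanity check: (A − (2)·I) v_1 = (0, 0, 0, 0)ᵀ = 0. ✓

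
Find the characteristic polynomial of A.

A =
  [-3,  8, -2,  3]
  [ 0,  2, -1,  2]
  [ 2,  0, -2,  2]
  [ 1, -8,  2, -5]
x^4 + 8*x^3 + 24*x^2 + 32*x + 16

Expanding det(x·I − A) (e.g. by cofactor expansion or by noting that A is similar to its Jordan form J, which has the same characteristic polynomial as A) gives
  χ_A(x) = x^4 + 8*x^3 + 24*x^2 + 32*x + 16
which factors as (x + 2)^4. The eigenvalues (with algebraic multiplicities) are λ = -2 with multiplicity 4.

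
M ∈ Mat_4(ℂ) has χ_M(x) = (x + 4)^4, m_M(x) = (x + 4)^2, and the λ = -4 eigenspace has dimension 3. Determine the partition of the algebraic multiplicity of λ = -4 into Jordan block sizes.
Block sizes for λ = -4: [2, 1, 1]

Step 1 — from the characteristic polynomial, algebraic multiplicity of λ = -4 is 4. From dim ker(M − (-4)·I) = 3, there are exactly 3 Jordan blocks for λ = -4.
Step 2 — from the minimal polynomial, the factor (x + 4)^2 tells us the largest block for λ = -4 has size 2.
Step 3 — with total size 4, 3 blocks, and largest block 2, the block sizes (in nonincreasing order) are [2, 1, 1].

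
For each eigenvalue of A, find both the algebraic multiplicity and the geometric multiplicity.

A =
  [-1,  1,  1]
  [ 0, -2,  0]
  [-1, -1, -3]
λ = -2: alg = 3, geom = 2

Step 1 — factor the characteristic polynomial to read off the algebraic multiplicities:
  χ_A(x) = (x + 2)^3

Step 2 — compute geometric multiplicities via the rank-nullity identity g(λ) = n − rank(A − λI):
  rank(A − (-2)·I) = 1, so dim ker(A − (-2)·I) = n − 1 = 2

Summary:
  λ = -2: algebraic multiplicity = 3, geometric multiplicity = 2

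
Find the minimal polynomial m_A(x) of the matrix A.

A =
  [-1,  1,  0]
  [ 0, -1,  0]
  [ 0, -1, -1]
x^2 + 2*x + 1

The characteristic polynomial is χ_A(x) = (x + 1)^3, so the eigenvalues are known. The minimal polynomial is
  m_A(x) = Π_λ (x − λ)^{k_λ}
where k_λ is the size of the *largest* Jordan block for λ (equivalently, the smallest k with (A − λI)^k v = 0 for every generalised eigenvector v of λ).

  λ = -1: largest Jordan block has size 2, contributing (x + 1)^2

So m_A(x) = (x + 1)^2 = x^2 + 2*x + 1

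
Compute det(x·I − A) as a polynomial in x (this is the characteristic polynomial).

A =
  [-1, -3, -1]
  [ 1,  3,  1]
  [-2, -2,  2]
x^3 - 4*x^2 + 4*x

Expanding det(x·I − A) (e.g. by cofactor expansion or by noting that A is similar to its Jordan form J, which has the same characteristic polynomial as A) gives
  χ_A(x) = x^3 - 4*x^2 + 4*x
which factors as x*(x - 2)^2. The eigenvalues (with algebraic multiplicities) are λ = 0 with multiplicity 1, λ = 2 with multiplicity 2.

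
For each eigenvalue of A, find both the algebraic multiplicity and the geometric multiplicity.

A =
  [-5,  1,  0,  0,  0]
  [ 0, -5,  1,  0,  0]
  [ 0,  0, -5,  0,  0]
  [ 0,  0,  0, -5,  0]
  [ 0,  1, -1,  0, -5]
λ = -5: alg = 5, geom = 3

Step 1 — factor the characteristic polynomial to read off the algebraic multiplicities:
  χ_A(x) = (x + 5)^5

Step 2 — compute geometric multiplicities via the rank-nullity identity g(λ) = n − rank(A − λI):
  rank(A − (-5)·I) = 2, so dim ker(A − (-5)·I) = n − 2 = 3

Summary:
  λ = -5: algebraic multiplicity = 5, geometric multiplicity = 3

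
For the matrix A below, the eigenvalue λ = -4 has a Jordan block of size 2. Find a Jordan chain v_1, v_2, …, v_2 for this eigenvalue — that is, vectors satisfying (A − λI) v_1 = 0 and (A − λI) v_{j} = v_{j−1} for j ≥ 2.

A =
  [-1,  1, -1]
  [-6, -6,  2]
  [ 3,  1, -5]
A Jordan chain for λ = -4 of length 2:
v_1 = (3, -6, 3)ᵀ
v_2 = (1, 0, 0)ᵀ

Let N = A − (-4)·I. We want v_2 with N^2 v_2 = 0 but N^1 v_2 ≠ 0; then v_{j-1} := N · v_j for j = 2, …, 2.

Pick v_2 = (1, 0, 0)ᵀ.
Then v_1 = N · v_2 = (3, -6, 3)ᵀ.

Sanity check: (A − (-4)·I) v_1 = (0, 0, 0)ᵀ = 0. ✓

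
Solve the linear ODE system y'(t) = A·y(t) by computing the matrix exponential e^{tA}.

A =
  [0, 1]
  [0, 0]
e^{tA} =
  [1, t]
  [0, 1]

Strategy: write A = P · J · P⁻¹ where J is a Jordan canonical form, so e^{tA} = P · e^{tJ} · P⁻¹, and e^{tJ} can be computed block-by-block.

A has Jordan form
J =
  [0, 1]
  [0, 0]
(up to reordering of blocks).

Per-block formulas:
  For a 2×2 Jordan block J_2(0): exp(t · J_2(0)) = e^(0t)·(I + t·N), where N is the 2×2 nilpotent shift.

After assembling e^{tJ} and conjugating by P, we get:

e^{tA} =
  [1, t]
  [0, 1]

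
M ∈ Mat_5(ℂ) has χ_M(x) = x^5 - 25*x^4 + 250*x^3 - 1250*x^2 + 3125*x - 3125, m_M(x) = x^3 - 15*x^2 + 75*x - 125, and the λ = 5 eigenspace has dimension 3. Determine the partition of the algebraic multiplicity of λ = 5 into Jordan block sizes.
Block sizes for λ = 5: [3, 1, 1]

Step 1 — from the characteristic polynomial, algebraic multiplicity of λ = 5 is 5. From dim ker(M − (5)·I) = 3, there are exactly 3 Jordan blocks for λ = 5.
Step 2 — from the minimal polynomial, the factor (x − 5)^3 tells us the largest block for λ = 5 has size 3.
Step 3 — with total size 5, 3 blocks, and largest block 3, the block sizes (in nonincreasing order) are [3, 1, 1].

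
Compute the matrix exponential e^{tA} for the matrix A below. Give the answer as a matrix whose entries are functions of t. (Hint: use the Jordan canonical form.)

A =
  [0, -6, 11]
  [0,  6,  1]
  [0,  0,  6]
e^{tA} =
  [1, 1 - exp(6*t), -t*exp(6*t) + 2*exp(6*t) - 2]
  [0, exp(6*t), t*exp(6*t)]
  [0, 0, exp(6*t)]

Strategy: write A = P · J · P⁻¹ where J is a Jordan canonical form, so e^{tA} = P · e^{tJ} · P⁻¹, and e^{tJ} can be computed block-by-block.

A has Jordan form
J =
  [0, 0, 0]
  [0, 6, 1]
  [0, 0, 6]
(up to reordering of blocks).

Per-block formulas:
  For a 2×2 Jordan block J_2(6): exp(t · J_2(6)) = e^(6t)·(I + t·N), where N is the 2×2 nilpotent shift.
  For a 1×1 block at λ = 0: exp(t · [0]) = [e^(0t)].

After assembling e^{tJ} and conjugating by P, we get:

e^{tA} =
  [1, 1 - exp(6*t), -t*exp(6*t) + 2*exp(6*t) - 2]
  [0, exp(6*t), t*exp(6*t)]
  [0, 0, exp(6*t)]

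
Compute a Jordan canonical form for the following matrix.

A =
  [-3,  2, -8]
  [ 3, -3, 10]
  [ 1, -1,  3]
J_3(-1)

The characteristic polynomial is
  det(x·I − A) = x^3 + 3*x^2 + 3*x + 1 = (x + 1)^3

Eigenvalues and multiplicities (the geometric multiplicity of λ is n − rank(A − λI), which equals the number of Jordan blocks for λ):
  λ = -1: algebraic multiplicity = 3, geometric multiplicity = 1

Determining the block sizes for each eigenvalue:
  λ = -1: one block (gm = 1), so the single block has size am = 3 → block sizes [3]

Assembling the blocks gives a Jordan form
J =
  [-1,  1,  0]
  [ 0, -1,  1]
  [ 0,  0, -1]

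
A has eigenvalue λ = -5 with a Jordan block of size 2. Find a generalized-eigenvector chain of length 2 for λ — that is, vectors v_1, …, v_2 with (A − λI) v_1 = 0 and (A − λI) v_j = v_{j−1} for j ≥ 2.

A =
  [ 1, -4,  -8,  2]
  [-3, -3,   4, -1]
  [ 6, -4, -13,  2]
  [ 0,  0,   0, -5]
A Jordan chain for λ = -5 of length 2:
v_1 = (6, -3, 6, 0)ᵀ
v_2 = (1, 0, 0, 0)ᵀ

Let N = A − (-5)·I. We want v_2 with N^2 v_2 = 0 but N^1 v_2 ≠ 0; then v_{j-1} := N · v_j for j = 2, …, 2.

Pick v_2 = (1, 0, 0, 0)ᵀ.
Then v_1 = N · v_2 = (6, -3, 6, 0)ᵀ.

Sanity check: (A − (-5)·I) v_1 = (0, 0, 0, 0)ᵀ = 0. ✓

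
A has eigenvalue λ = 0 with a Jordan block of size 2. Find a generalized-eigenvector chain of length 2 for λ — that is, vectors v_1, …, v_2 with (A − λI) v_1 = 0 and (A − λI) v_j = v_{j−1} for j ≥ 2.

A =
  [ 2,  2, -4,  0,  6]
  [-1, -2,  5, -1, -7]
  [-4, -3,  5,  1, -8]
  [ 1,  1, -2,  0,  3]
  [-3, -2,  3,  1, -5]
A Jordan chain for λ = 0 of length 2:
v_1 = (2, -1, -4, 1, -3)ᵀ
v_2 = (1, 0, 0, 0, 0)ᵀ

Let N = A − (0)·I. We want v_2 with N^2 v_2 = 0 but N^1 v_2 ≠ 0; then v_{j-1} := N · v_j for j = 2, …, 2.

Pick v_2 = (1, 0, 0, 0, 0)ᵀ.
Then v_1 = N · v_2 = (2, -1, -4, 1, -3)ᵀ.

Sanity check: (A − (0)·I) v_1 = (0, 0, 0, 0, 0)ᵀ = 0. ✓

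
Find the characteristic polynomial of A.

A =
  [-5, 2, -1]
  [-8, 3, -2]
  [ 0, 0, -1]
x^3 + 3*x^2 + 3*x + 1

Expanding det(x·I − A) (e.g. by cofactor expansion or by noting that A is similar to its Jordan form J, which has the same characteristic polynomial as A) gives
  χ_A(x) = x^3 + 3*x^2 + 3*x + 1
which factors as (x + 1)^3. The eigenvalues (with algebraic multiplicities) are λ = -1 with multiplicity 3.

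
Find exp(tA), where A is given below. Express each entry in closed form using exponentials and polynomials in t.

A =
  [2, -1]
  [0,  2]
e^{tA} =
  [exp(2*t), -t*exp(2*t)]
  [0, exp(2*t)]

Strategy: write A = P · J · P⁻¹ where J is a Jordan canonical form, so e^{tA} = P · e^{tJ} · P⁻¹, and e^{tJ} can be computed block-by-block.

A has Jordan form
J =
  [2, 1]
  [0, 2]
(up to reordering of blocks).

Per-block formulas:
  For a 2×2 Jordan block J_2(2): exp(t · J_2(2)) = e^(2t)·(I + t·N), where N is the 2×2 nilpotent shift.

After assembling e^{tJ} and conjugating by P, we get:

e^{tA} =
  [exp(2*t), -t*exp(2*t)]
  [0, exp(2*t)]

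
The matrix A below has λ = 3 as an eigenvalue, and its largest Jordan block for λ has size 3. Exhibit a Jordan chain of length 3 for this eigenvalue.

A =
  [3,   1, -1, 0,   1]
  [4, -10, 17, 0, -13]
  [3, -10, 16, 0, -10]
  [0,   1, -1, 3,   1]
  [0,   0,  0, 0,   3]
A Jordan chain for λ = 3 of length 3:
v_1 = (1, -1, -1, 1, 0)ᵀ
v_2 = (0, 4, 3, 0, 0)ᵀ
v_3 = (1, 0, 0, 0, 0)ᵀ

Let N = A − (3)·I. We want v_3 with N^3 v_3 = 0 but N^2 v_3 ≠ 0; then v_{j-1} := N · v_j for j = 3, …, 2.

Pick v_3 = (1, 0, 0, 0, 0)ᵀ.
Then v_2 = N · v_3 = (0, 4, 3, 0, 0)ᵀ.
Then v_1 = N · v_2 = (1, -1, -1, 1, 0)ᵀ.

Sanity check: (A − (3)·I) v_1 = (0, 0, 0, 0, 0)ᵀ = 0. ✓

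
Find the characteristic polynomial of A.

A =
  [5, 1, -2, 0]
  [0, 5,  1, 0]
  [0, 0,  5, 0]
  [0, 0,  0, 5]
x^4 - 20*x^3 + 150*x^2 - 500*x + 625

Expanding det(x·I − A) (e.g. by cofactor expansion or by noting that A is similar to its Jordan form J, which has the same characteristic polynomial as A) gives
  χ_A(x) = x^4 - 20*x^3 + 150*x^2 - 500*x + 625
which factors as (x - 5)^4. The eigenvalues (with algebraic multiplicities) are λ = 5 with multiplicity 4.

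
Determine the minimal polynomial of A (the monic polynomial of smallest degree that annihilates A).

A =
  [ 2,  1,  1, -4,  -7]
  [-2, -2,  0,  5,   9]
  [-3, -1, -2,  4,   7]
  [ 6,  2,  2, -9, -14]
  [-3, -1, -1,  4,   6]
x^3 + 3*x^2 + 3*x + 1

The characteristic polynomial is χ_A(x) = (x + 1)^5, so the eigenvalues are known. The minimal polynomial is
  m_A(x) = Π_λ (x − λ)^{k_λ}
where k_λ is the size of the *largest* Jordan block for λ (equivalently, the smallest k with (A − λI)^k v = 0 for every generalised eigenvector v of λ).

  λ = -1: largest Jordan block has size 3, contributing (x + 1)^3

So m_A(x) = (x + 1)^3 = x^3 + 3*x^2 + 3*x + 1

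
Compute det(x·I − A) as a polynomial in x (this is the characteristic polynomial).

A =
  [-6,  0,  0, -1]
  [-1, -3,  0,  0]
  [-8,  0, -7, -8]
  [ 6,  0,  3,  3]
x^4 + 13*x^3 + 63*x^2 + 135*x + 108

Expanding det(x·I − A) (e.g. by cofactor expansion or by noting that A is similar to its Jordan form J, which has the same characteristic polynomial as A) gives
  χ_A(x) = x^4 + 13*x^3 + 63*x^2 + 135*x + 108
which factors as (x + 3)^3*(x + 4). The eigenvalues (with algebraic multiplicities) are λ = -4 with multiplicity 1, λ = -3 with multiplicity 3.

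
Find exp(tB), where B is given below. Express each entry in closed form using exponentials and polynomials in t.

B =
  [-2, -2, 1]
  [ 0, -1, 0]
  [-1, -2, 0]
e^{tB} =
  [-t*exp(-t) + exp(-t), -2*t*exp(-t), t*exp(-t)]
  [0, exp(-t), 0]
  [-t*exp(-t), -2*t*exp(-t), t*exp(-t) + exp(-t)]

Strategy: write B = P · J · P⁻¹ where J is a Jordan canonical form, so e^{tB} = P · e^{tJ} · P⁻¹, and e^{tJ} can be computed block-by-block.

B has Jordan form
J =
  [-1,  1,  0]
  [ 0, -1,  0]
  [ 0,  0, -1]
(up to reordering of blocks).

Per-block formulas:
  For a 2×2 Jordan block J_2(-1): exp(t · J_2(-1)) = e^(-1t)·(I + t·N), where N is the 2×2 nilpotent shift.
  For a 1×1 block at λ = -1: exp(t · [-1]) = [e^(-1t)].

After assembling e^{tJ} and conjugating by P, we get:

e^{tB} =
  [-t*exp(-t) + exp(-t), -2*t*exp(-t), t*exp(-t)]
  [0, exp(-t), 0]
  [-t*exp(-t), -2*t*exp(-t), t*exp(-t) + exp(-t)]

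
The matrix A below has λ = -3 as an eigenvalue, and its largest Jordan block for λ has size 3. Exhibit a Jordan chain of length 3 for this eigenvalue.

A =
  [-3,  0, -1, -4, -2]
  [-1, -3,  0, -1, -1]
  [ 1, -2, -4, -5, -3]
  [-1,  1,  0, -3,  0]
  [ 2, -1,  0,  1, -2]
A Jordan chain for λ = -3 of length 3:
v_1 = (-1, -1, 0, -1, 2)ᵀ
v_2 = (0, -1, 1, -1, 2)ᵀ
v_3 = (1, 0, 0, 0, 0)ᵀ

Let N = A − (-3)·I. We want v_3 with N^3 v_3 = 0 but N^2 v_3 ≠ 0; then v_{j-1} := N · v_j for j = 3, …, 2.

Pick v_3 = (1, 0, 0, 0, 0)ᵀ.
Then v_2 = N · v_3 = (0, -1, 1, -1, 2)ᵀ.
Then v_1 = N · v_2 = (-1, -1, 0, -1, 2)ᵀ.

Sanity check: (A − (-3)·I) v_1 = (0, 0, 0, 0, 0)ᵀ = 0. ✓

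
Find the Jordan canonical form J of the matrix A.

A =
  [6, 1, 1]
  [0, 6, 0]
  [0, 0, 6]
J_2(6) ⊕ J_1(6)

The characteristic polynomial is
  det(x·I − A) = x^3 - 18*x^2 + 108*x - 216 = (x - 6)^3

Eigenvalues and multiplicities (the geometric multiplicity of λ is n − rank(A − λI), which equals the number of Jordan blocks for λ):
  λ = 6: algebraic multiplicity = 3, geometric multiplicity = 2

Determining the block sizes for each eigenvalue:
  λ = 6: 2 blocks summing to 3 forces exactly one block of size 2 and the rest size 1 → block sizes [2, 1]

Assembling the blocks gives a Jordan form
J =
  [6, 1, 0]
  [0, 6, 0]
  [0, 0, 6]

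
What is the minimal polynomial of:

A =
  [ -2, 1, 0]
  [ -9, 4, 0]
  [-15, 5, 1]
x^2 - 2*x + 1

The characteristic polynomial is χ_A(x) = (x - 1)^3, so the eigenvalues are known. The minimal polynomial is
  m_A(x) = Π_λ (x − λ)^{k_λ}
where k_λ is the size of the *largest* Jordan block for λ (equivalently, the smallest k with (A − λI)^k v = 0 for every generalised eigenvector v of λ).

  λ = 1: largest Jordan block has size 2, contributing (x − 1)^2

So m_A(x) = (x - 1)^2 = x^2 - 2*x + 1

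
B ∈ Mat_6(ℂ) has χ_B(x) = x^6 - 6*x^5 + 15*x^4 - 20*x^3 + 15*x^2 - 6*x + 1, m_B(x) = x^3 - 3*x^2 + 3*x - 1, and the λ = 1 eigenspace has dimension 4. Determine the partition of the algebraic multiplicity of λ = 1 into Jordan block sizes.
Block sizes for λ = 1: [3, 1, 1, 1]

Step 1 — from the characteristic polynomial, algebraic multiplicity of λ = 1 is 6. From dim ker(B − (1)·I) = 4, there are exactly 4 Jordan blocks for λ = 1.
Step 2 — from the minimal polynomial, the factor (x − 1)^3 tells us the largest block for λ = 1 has size 3.
Step 3 — with total size 6, 4 blocks, and largest block 3, the block sizes (in nonincreasing order) are [3, 1, 1, 1].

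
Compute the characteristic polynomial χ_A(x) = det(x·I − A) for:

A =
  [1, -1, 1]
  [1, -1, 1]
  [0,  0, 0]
x^3

Expanding det(x·I − A) (e.g. by cofactor expansion or by noting that A is similar to its Jordan form J, which has the same characteristic polynomial as A) gives
  χ_A(x) = x^3
which factors as x^3. The eigenvalues (with algebraic multiplicities) are λ = 0 with multiplicity 3.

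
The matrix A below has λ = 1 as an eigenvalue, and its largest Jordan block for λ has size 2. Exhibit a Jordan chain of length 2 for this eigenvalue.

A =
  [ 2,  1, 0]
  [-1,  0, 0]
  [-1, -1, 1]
A Jordan chain for λ = 1 of length 2:
v_1 = (1, -1, -1)ᵀ
v_2 = (1, 0, 0)ᵀ

Let N = A − (1)·I. We want v_2 with N^2 v_2 = 0 but N^1 v_2 ≠ 0; then v_{j-1} := N · v_j for j = 2, …, 2.

Pick v_2 = (1, 0, 0)ᵀ.
Then v_1 = N · v_2 = (1, -1, -1)ᵀ.

Sanity check: (A − (1)·I) v_1 = (0, 0, 0)ᵀ = 0. ✓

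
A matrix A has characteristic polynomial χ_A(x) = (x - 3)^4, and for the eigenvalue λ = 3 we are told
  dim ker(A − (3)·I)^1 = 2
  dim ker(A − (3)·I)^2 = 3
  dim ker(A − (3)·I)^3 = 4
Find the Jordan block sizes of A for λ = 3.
Block sizes for λ = 3: [3, 1]

From the dimensions of kernels of powers, the number of Jordan blocks of size at least j is d_j − d_{j−1} where d_j = dim ker(N^j) (with d_0 = 0). Computing the differences gives [2, 1, 1].
The number of blocks of size exactly k is (#blocks of size ≥ k) − (#blocks of size ≥ k + 1), so the partition is: 1 block(s) of size 1, 1 block(s) of size 3.
In nonincreasing order the block sizes are [3, 1].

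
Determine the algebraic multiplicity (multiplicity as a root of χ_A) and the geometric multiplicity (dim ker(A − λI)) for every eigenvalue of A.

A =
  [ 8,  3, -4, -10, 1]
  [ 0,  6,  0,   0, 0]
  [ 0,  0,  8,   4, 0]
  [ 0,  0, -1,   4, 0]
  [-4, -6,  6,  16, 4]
λ = 6: alg = 5, geom = 3

Step 1 — factor the characteristic polynomial to read off the algebraic multiplicities:
  χ_A(x) = (x - 6)^5

Step 2 — compute geometric multiplicities via the rank-nullity identity g(λ) = n − rank(A − λI):
  rank(A − (6)·I) = 2, so dim ker(A − (6)·I) = n − 2 = 3

Summary:
  λ = 6: algebraic multiplicity = 5, geometric multiplicity = 3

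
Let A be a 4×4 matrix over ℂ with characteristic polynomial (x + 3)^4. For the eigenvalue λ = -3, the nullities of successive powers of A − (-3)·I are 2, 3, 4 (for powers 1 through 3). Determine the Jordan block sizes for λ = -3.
Block sizes for λ = -3: [3, 1]

From the dimensions of kernels of powers, the number of Jordan blocks of size at least j is d_j − d_{j−1} where d_j = dim ker(N^j) (with d_0 = 0). Computing the differences gives [2, 1, 1].
The number of blocks of size exactly k is (#blocks of size ≥ k) − (#blocks of size ≥ k + 1), so the partition is: 1 block(s) of size 1, 1 block(s) of size 3.
In nonincreasing order the block sizes are [3, 1].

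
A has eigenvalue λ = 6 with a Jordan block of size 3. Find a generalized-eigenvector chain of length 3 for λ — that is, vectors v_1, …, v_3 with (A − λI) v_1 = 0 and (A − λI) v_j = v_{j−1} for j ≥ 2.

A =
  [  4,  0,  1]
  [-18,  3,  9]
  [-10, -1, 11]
A Jordan chain for λ = 6 of length 3:
v_1 = (-6, 0, -12)ᵀ
v_2 = (-2, -18, -10)ᵀ
v_3 = (1, 0, 0)ᵀ

Let N = A − (6)·I. We want v_3 with N^3 v_3 = 0 but N^2 v_3 ≠ 0; then v_{j-1} := N · v_j for j = 3, …, 2.

Pick v_3 = (1, 0, 0)ᵀ.
Then v_2 = N · v_3 = (-2, -18, -10)ᵀ.
Then v_1 = N · v_2 = (-6, 0, -12)ᵀ.

Sanity check: (A − (6)·I) v_1 = (0, 0, 0)ᵀ = 0. ✓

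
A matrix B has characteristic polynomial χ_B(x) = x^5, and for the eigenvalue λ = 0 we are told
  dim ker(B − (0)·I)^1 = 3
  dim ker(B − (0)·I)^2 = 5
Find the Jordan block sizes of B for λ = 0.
Block sizes for λ = 0: [2, 2, 1]

From the dimensions of kernels of powers, the number of Jordan blocks of size at least j is d_j − d_{j−1} where d_j = dim ker(N^j) (with d_0 = 0). Computing the differences gives [3, 2].
The number of blocks of size exactly k is (#blocks of size ≥ k) − (#blocks of size ≥ k + 1), so the partition is: 1 block(s) of size 1, 2 block(s) of size 2.
In nonincreasing order the block sizes are [2, 2, 1].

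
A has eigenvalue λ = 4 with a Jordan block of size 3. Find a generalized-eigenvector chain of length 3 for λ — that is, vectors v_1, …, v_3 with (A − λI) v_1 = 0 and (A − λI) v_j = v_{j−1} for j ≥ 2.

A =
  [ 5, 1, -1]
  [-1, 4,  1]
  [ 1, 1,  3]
A Jordan chain for λ = 4 of length 3:
v_1 = (-1, 0, -1)ᵀ
v_2 = (1, -1, 1)ᵀ
v_3 = (1, 0, 0)ᵀ

Let N = A − (4)·I. We want v_3 with N^3 v_3 = 0 but N^2 v_3 ≠ 0; then v_{j-1} := N · v_j for j = 3, …, 2.

Pick v_3 = (1, 0, 0)ᵀ.
Then v_2 = N · v_3 = (1, -1, 1)ᵀ.
Then v_1 = N · v_2 = (-1, 0, -1)ᵀ.

Sanity check: (A − (4)·I) v_1 = (0, 0, 0)ᵀ = 0. ✓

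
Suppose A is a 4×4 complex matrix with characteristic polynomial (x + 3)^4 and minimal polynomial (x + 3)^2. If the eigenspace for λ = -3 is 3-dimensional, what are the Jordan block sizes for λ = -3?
Block sizes for λ = -3: [2, 1, 1]

Step 1 — from the characteristic polynomial, algebraic multiplicity of λ = -3 is 4. From dim ker(A − (-3)·I) = 3, there are exactly 3 Jordan blocks for λ = -3.
Step 2 — from the minimal polynomial, the factor (x + 3)^2 tells us the largest block for λ = -3 has size 2.
Step 3 — with total size 4, 3 blocks, and largest block 2, the block sizes (in nonincreasing order) are [2, 1, 1].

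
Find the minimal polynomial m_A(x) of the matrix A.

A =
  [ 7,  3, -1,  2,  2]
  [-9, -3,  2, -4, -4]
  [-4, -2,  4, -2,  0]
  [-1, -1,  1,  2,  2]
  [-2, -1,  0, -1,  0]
x^3 - 6*x^2 + 12*x - 8

The characteristic polynomial is χ_A(x) = (x - 2)^5, so the eigenvalues are known. The minimal polynomial is
  m_A(x) = Π_λ (x − λ)^{k_λ}
where k_λ is the size of the *largest* Jordan block for λ (equivalently, the smallest k with (A − λI)^k v = 0 for every generalised eigenvector v of λ).

  λ = 2: largest Jordan block has size 3, contributing (x − 2)^3

So m_A(x) = (x - 2)^3 = x^3 - 6*x^2 + 12*x - 8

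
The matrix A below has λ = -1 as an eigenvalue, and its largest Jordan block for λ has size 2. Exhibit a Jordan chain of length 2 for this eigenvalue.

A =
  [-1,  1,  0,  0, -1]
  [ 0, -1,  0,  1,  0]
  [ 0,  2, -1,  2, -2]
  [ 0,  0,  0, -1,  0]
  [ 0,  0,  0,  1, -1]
A Jordan chain for λ = -1 of length 2:
v_1 = (1, 0, 2, 0, 0)ᵀ
v_2 = (0, 1, 0, 0, 0)ᵀ

Let N = A − (-1)·I. We want v_2 with N^2 v_2 = 0 but N^1 v_2 ≠ 0; then v_{j-1} := N · v_j for j = 2, …, 2.

Pick v_2 = (0, 1, 0, 0, 0)ᵀ.
Then v_1 = N · v_2 = (1, 0, 2, 0, 0)ᵀ.

Sanity check: (A − (-1)·I) v_1 = (0, 0, 0, 0, 0)ᵀ = 0. ✓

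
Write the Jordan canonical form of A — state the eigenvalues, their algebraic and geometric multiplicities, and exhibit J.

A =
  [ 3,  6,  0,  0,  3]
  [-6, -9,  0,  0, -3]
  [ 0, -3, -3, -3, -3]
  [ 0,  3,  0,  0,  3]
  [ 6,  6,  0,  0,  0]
J_1(-3) ⊕ J_1(-3) ⊕ J_1(-3) ⊕ J_1(0) ⊕ J_1(0)

The characteristic polynomial is
  det(x·I − A) = x^5 + 9*x^4 + 27*x^3 + 27*x^2 = x^2*(x + 3)^3

Eigenvalues and multiplicities (the geometric multiplicity of λ is n − rank(A − λI), which equals the number of Jordan blocks for λ):
  λ = -3: algebraic multiplicity = 3, geometric multiplicity = 3
  λ = 0: algebraic multiplicity = 2, geometric multiplicity = 2

Determining the block sizes for each eigenvalue:
  λ = -3: gm = am = 3, so every block has size 1 → block sizes [1, 1, 1]
  λ = 0: gm = am = 2, so every block has size 1 → block sizes [1, 1]

Assembling the blocks gives a Jordan form
J =
  [-3,  0,  0, 0, 0]
  [ 0, -3,  0, 0, 0]
  [ 0,  0, -3, 0, 0]
  [ 0,  0,  0, 0, 0]
  [ 0,  0,  0, 0, 0]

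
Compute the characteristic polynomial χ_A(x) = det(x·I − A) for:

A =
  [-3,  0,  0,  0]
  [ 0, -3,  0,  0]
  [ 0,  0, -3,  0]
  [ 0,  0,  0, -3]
x^4 + 12*x^3 + 54*x^2 + 108*x + 81

Expanding det(x·I − A) (e.g. by cofactor expansion or by noting that A is similar to its Jordan form J, which has the same characteristic polynomial as A) gives
  χ_A(x) = x^4 + 12*x^3 + 54*x^2 + 108*x + 81
which factors as (x + 3)^4. The eigenvalues (with algebraic multiplicities) are λ = -3 with multiplicity 4.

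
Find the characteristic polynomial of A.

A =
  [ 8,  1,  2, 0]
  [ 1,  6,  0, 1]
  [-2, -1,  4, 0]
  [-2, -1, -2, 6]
x^4 - 24*x^3 + 216*x^2 - 864*x + 1296

Expanding det(x·I − A) (e.g. by cofactor expansion or by noting that A is similar to its Jordan form J, which has the same characteristic polynomial as A) gives
  χ_A(x) = x^4 - 24*x^3 + 216*x^2 - 864*x + 1296
which factors as (x - 6)^4. The eigenvalues (with algebraic multiplicities) are λ = 6 with multiplicity 4.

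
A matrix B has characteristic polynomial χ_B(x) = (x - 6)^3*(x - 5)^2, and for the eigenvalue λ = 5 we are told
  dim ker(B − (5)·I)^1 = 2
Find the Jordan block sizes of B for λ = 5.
Block sizes for λ = 5: [1, 1]

From the dimensions of kernels of powers, the number of Jordan blocks of size at least j is d_j − d_{j−1} where d_j = dim ker(N^j) (with d_0 = 0). Computing the differences gives [2].
The number of blocks of size exactly k is (#blocks of size ≥ k) − (#blocks of size ≥ k + 1), so the partition is: 2 block(s) of size 1.
In nonincreasing order the block sizes are [1, 1].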